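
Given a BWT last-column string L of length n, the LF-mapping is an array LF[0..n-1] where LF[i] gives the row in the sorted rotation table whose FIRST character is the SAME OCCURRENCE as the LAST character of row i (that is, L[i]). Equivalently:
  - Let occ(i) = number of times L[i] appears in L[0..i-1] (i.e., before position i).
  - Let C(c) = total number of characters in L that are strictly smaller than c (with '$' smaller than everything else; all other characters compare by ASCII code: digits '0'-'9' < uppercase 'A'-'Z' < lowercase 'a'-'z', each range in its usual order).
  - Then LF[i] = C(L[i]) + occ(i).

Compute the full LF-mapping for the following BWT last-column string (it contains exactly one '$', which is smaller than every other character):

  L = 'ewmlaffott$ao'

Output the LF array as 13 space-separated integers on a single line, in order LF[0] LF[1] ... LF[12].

Answer: 3 12 7 6 1 4 5 8 10 11 0 2 9

Derivation:
Char counts: '$':1, 'a':2, 'e':1, 'f':2, 'l':1, 'm':1, 'o':2, 't':2, 'w':1
C (first-col start): C('$')=0, C('a')=1, C('e')=3, C('f')=4, C('l')=6, C('m')=7, C('o')=8, C('t')=10, C('w')=12
L[0]='e': occ=0, LF[0]=C('e')+0=3+0=3
L[1]='w': occ=0, LF[1]=C('w')+0=12+0=12
L[2]='m': occ=0, LF[2]=C('m')+0=7+0=7
L[3]='l': occ=0, LF[3]=C('l')+0=6+0=6
L[4]='a': occ=0, LF[4]=C('a')+0=1+0=1
L[5]='f': occ=0, LF[5]=C('f')+0=4+0=4
L[6]='f': occ=1, LF[6]=C('f')+1=4+1=5
L[7]='o': occ=0, LF[7]=C('o')+0=8+0=8
L[8]='t': occ=0, LF[8]=C('t')+0=10+0=10
L[9]='t': occ=1, LF[9]=C('t')+1=10+1=11
L[10]='$': occ=0, LF[10]=C('$')+0=0+0=0
L[11]='a': occ=1, LF[11]=C('a')+1=1+1=2
L[12]='o': occ=1, LF[12]=C('o')+1=8+1=9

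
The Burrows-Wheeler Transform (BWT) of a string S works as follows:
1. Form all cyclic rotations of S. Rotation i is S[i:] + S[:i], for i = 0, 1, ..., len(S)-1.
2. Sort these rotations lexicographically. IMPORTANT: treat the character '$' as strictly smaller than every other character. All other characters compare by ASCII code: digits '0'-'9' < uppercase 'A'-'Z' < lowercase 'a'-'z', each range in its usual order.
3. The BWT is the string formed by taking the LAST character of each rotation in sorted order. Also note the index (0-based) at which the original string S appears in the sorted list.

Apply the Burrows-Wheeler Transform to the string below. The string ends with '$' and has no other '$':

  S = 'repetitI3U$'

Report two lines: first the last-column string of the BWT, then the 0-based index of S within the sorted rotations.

All 11 rotations (rotation i = S[i:]+S[:i]):
  rot[0] = repetitI3U$
  rot[1] = epetitI3U$r
  rot[2] = petitI3U$re
  rot[3] = etitI3U$rep
  rot[4] = titI3U$repe
  rot[5] = itI3U$repet
  rot[6] = tI3U$repeti
  rot[7] = I3U$repetit
  rot[8] = 3U$repetitI
  rot[9] = U$repetitI3
  rot[10] = $repetitI3U
Sorted (with $ < everything):
  sorted[0] = $repetitI3U  (last char: 'U')
  sorted[1] = 3U$repetitI  (last char: 'I')
  sorted[2] = I3U$repetit  (last char: 't')
  sorted[3] = U$repetitI3  (last char: '3')
  sorted[4] = epetitI3U$r  (last char: 'r')
  sorted[5] = etitI3U$rep  (last char: 'p')
  sorted[6] = itI3U$repet  (last char: 't')
  sorted[7] = petitI3U$re  (last char: 'e')
  sorted[8] = repetitI3U$  (last char: '$')
  sorted[9] = tI3U$repeti  (last char: 'i')
  sorted[10] = titI3U$repe  (last char: 'e')
Last column: UIt3rpte$ie
Original string S is at sorted index 8

Answer: UIt3rpte$ie
8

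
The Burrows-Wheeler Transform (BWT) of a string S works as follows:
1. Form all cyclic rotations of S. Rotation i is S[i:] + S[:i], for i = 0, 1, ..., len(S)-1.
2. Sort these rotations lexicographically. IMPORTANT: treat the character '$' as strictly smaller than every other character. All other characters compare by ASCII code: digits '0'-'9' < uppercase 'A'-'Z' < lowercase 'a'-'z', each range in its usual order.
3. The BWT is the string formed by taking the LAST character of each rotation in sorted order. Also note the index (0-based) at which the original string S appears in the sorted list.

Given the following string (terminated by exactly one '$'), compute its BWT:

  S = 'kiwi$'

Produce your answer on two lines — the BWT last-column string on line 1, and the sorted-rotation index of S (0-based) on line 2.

All 5 rotations (rotation i = S[i:]+S[:i]):
  rot[0] = kiwi$
  rot[1] = iwi$k
  rot[2] = wi$ki
  rot[3] = i$kiw
  rot[4] = $kiwi
Sorted (with $ < everything):
  sorted[0] = $kiwi  (last char: 'i')
  sorted[1] = i$kiw  (last char: 'w')
  sorted[2] = iwi$k  (last char: 'k')
  sorted[3] = kiwi$  (last char: '$')
  sorted[4] = wi$ki  (last char: 'i')
Last column: iwk$i
Original string S is at sorted index 3

Answer: iwk$i
3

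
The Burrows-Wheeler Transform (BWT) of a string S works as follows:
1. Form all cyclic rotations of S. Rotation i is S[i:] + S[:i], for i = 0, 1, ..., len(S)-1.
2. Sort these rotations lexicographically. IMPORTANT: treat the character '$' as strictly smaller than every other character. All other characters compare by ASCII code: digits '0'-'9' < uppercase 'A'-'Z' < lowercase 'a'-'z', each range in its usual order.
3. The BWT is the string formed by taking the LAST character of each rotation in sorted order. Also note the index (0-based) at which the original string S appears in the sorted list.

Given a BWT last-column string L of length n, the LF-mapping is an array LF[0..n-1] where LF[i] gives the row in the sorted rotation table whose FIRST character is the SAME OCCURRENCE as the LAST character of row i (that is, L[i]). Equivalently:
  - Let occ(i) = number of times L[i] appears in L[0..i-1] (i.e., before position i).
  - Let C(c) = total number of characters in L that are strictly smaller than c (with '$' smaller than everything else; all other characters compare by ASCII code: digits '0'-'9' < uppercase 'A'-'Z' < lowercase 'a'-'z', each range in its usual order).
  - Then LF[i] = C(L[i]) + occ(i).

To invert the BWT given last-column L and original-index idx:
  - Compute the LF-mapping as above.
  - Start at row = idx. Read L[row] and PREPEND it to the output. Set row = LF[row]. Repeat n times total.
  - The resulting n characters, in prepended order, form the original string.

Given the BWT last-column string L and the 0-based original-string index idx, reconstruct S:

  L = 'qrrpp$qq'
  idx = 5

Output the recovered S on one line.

LF mapping: 3 6 7 1 2 0 4 5
Walk LF starting at row 5, prepending L[row]:
  step 1: row=5, L[5]='$', prepend. Next row=LF[5]=0
  step 2: row=0, L[0]='q', prepend. Next row=LF[0]=3
  step 3: row=3, L[3]='p', prepend. Next row=LF[3]=1
  step 4: row=1, L[1]='r', prepend. Next row=LF[1]=6
  step 5: row=6, L[6]='q', prepend. Next row=LF[6]=4
  step 6: row=4, L[4]='p', prepend. Next row=LF[4]=2
  step 7: row=2, L[2]='r', prepend. Next row=LF[2]=7
  step 8: row=7, L[7]='q', prepend. Next row=LF[7]=5
Reversed output: qrpqrpq$

Answer: qrpqrpq$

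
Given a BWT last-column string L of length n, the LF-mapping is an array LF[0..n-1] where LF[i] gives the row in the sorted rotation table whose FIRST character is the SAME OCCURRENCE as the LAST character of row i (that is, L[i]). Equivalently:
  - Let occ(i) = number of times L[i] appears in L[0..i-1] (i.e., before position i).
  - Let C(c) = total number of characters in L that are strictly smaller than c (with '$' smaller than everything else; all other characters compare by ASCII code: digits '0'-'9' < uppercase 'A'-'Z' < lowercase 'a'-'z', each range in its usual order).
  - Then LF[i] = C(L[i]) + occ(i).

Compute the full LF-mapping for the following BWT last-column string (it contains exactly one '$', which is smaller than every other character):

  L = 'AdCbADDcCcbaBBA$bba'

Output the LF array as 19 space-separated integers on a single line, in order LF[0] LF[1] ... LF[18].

Char counts: '$':1, 'A':3, 'B':2, 'C':2, 'D':2, 'a':2, 'b':4, 'c':2, 'd':1
C (first-col start): C('$')=0, C('A')=1, C('B')=4, C('C')=6, C('D')=8, C('a')=10, C('b')=12, C('c')=16, C('d')=18
L[0]='A': occ=0, LF[0]=C('A')+0=1+0=1
L[1]='d': occ=0, LF[1]=C('d')+0=18+0=18
L[2]='C': occ=0, LF[2]=C('C')+0=6+0=6
L[3]='b': occ=0, LF[3]=C('b')+0=12+0=12
L[4]='A': occ=1, LF[4]=C('A')+1=1+1=2
L[5]='D': occ=0, LF[5]=C('D')+0=8+0=8
L[6]='D': occ=1, LF[6]=C('D')+1=8+1=9
L[7]='c': occ=0, LF[7]=C('c')+0=16+0=16
L[8]='C': occ=1, LF[8]=C('C')+1=6+1=7
L[9]='c': occ=1, LF[9]=C('c')+1=16+1=17
L[10]='b': occ=1, LF[10]=C('b')+1=12+1=13
L[11]='a': occ=0, LF[11]=C('a')+0=10+0=10
L[12]='B': occ=0, LF[12]=C('B')+0=4+0=4
L[13]='B': occ=1, LF[13]=C('B')+1=4+1=5
L[14]='A': occ=2, LF[14]=C('A')+2=1+2=3
L[15]='$': occ=0, LF[15]=C('$')+0=0+0=0
L[16]='b': occ=2, LF[16]=C('b')+2=12+2=14
L[17]='b': occ=3, LF[17]=C('b')+3=12+3=15
L[18]='a': occ=1, LF[18]=C('a')+1=10+1=11

Answer: 1 18 6 12 2 8 9 16 7 17 13 10 4 5 3 0 14 15 11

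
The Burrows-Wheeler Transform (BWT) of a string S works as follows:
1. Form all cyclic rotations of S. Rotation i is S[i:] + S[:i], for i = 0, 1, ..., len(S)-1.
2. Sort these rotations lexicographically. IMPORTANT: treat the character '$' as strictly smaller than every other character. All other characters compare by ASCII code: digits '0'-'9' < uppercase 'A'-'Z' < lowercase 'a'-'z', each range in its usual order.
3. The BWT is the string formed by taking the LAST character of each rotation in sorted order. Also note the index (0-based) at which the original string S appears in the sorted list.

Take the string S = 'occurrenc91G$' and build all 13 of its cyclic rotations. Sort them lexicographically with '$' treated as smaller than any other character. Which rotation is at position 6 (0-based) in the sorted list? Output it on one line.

Answer: currenc91G$oc

Derivation:
All 13 rotations (rotation i = S[i:]+S[:i]):
  rot[0] = occurrenc91G$
  rot[1] = ccurrenc91G$o
  rot[2] = currenc91G$oc
  rot[3] = urrenc91G$occ
  rot[4] = rrenc91G$occu
  rot[5] = renc91G$occur
  rot[6] = enc91G$occurr
  rot[7] = nc91G$occurre
  rot[8] = c91G$occurren
  rot[9] = 91G$occurrenc
  rot[10] = 1G$occurrenc9
  rot[11] = G$occurrenc91
  rot[12] = $occurrenc91G
Sorted (with $ < everything):
  sorted[0] = $occurrenc91G
  sorted[1] = 1G$occurrenc9
  sorted[2] = 91G$occurrenc
  sorted[3] = G$occurrenc91
  sorted[4] = c91G$occurren
  sorted[5] = ccurrenc91G$o
  sorted[6] = currenc91G$oc
  sorted[7] = enc91G$occurr
  sorted[8] = nc91G$occurre
  sorted[9] = occurrenc91G$
  sorted[10] = renc91G$occur
  sorted[11] = rrenc91G$occu
  sorted[12] = urrenc91G$occ
sorted[6] = currenc91G$oc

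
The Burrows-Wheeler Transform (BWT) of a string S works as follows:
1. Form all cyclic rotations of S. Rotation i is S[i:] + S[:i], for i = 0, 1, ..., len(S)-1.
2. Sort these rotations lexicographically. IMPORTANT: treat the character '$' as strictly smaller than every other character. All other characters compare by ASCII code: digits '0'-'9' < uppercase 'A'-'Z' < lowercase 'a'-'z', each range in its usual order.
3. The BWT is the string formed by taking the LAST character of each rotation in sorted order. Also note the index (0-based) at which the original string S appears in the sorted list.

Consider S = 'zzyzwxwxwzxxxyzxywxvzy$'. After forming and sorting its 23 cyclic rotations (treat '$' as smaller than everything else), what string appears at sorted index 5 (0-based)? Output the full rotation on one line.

Answer: wzxxxyzxywxvzy$zzyzwxwx

Derivation:
All 23 rotations (rotation i = S[i:]+S[:i]):
  rot[0] = zzyzwxwxwzxxxyzxywxvzy$
  rot[1] = zyzwxwxwzxxxyzxywxvzy$z
  rot[2] = yzwxwxwzxxxyzxywxvzy$zz
  rot[3] = zwxwxwzxxxyzxywxvzy$zzy
  rot[4] = wxwxwzxxxyzxywxvzy$zzyz
  rot[5] = xwxwzxxxyzxywxvzy$zzyzw
  rot[6] = wxwzxxxyzxywxvzy$zzyzwx
  rot[7] = xwzxxxyzxywxvzy$zzyzwxw
  rot[8] = wzxxxyzxywxvzy$zzyzwxwx
  rot[9] = zxxxyzxywxvzy$zzyzwxwxw
  rot[10] = xxxyzxywxvzy$zzyzwxwxwz
  rot[11] = xxyzxywxvzy$zzyzwxwxwzx
  rot[12] = xyzxywxvzy$zzyzwxwxwzxx
  rot[13] = yzxywxvzy$zzyzwxwxwzxxx
  rot[14] = zxywxvzy$zzyzwxwxwzxxxy
  rot[15] = xywxvzy$zzyzwxwxwzxxxyz
  rot[16] = ywxvzy$zzyzwxwxwzxxxyzx
  rot[17] = wxvzy$zzyzwxwxwzxxxyzxy
  rot[18] = xvzy$zzyzwxwxwzxxxyzxyw
  rot[19] = vzy$zzyzwxwxwzxxxyzxywx
  rot[20] = zy$zzyzwxwxwzxxxyzxywxv
  rot[21] = y$zzyzwxwxwzxxxyzxywxvz
  rot[22] = $zzyzwxwxwzxxxyzxywxvzy
Sorted (with $ < everything):
  sorted[0] = $zzyzwxwxwzxxxyzxywxvzy
  sorted[1] = vzy$zzyzwxwxwzxxxyzxywx
  sorted[2] = wxvzy$zzyzwxwxwzxxxyzxy
  sorted[3] = wxwxwzxxxyzxywxvzy$zzyz
  sorted[4] = wxwzxxxyzxywxvzy$zzyzwx
  sorted[5] = wzxxxyzxywxvzy$zzyzwxwx
  sorted[6] = xvzy$zzyzwxwxwzxxxyzxyw
  sorted[7] = xwxwzxxxyzxywxvzy$zzyzw
  sorted[8] = xwzxxxyzxywxvzy$zzyzwxw
  sorted[9] = xxxyzxywxvzy$zzyzwxwxwz
  sorted[10] = xxyzxywxvzy$zzyzwxwxwzx
  sorted[11] = xywxvzy$zzyzwxwxwzxxxyz
  sorted[12] = xyzxywxvzy$zzyzwxwxwzxx
  sorted[13] = y$zzyzwxwxwzxxxyzxywxvz
  sorted[14] = ywxvzy$zzyzwxwxwzxxxyzx
  sorted[15] = yzwxwxwzxxxyzxywxvzy$zz
  sorted[16] = yzxywxvzy$zzyzwxwxwzxxx
  sorted[17] = zwxwxwzxxxyzxywxvzy$zzy
  sorted[18] = zxxxyzxywxvzy$zzyzwxwxw
  sorted[19] = zxywxvzy$zzyzwxwxwzxxxy
  sorted[20] = zy$zzyzwxwxwzxxxyzxywxv
  sorted[21] = zyzwxwxwzxxxyzxywxvzy$z
  sorted[22] = zzyzwxwxwzxxxyzxywxvzy$
sorted[5] = wzxxxyzxywxvzy$zzyzwxwx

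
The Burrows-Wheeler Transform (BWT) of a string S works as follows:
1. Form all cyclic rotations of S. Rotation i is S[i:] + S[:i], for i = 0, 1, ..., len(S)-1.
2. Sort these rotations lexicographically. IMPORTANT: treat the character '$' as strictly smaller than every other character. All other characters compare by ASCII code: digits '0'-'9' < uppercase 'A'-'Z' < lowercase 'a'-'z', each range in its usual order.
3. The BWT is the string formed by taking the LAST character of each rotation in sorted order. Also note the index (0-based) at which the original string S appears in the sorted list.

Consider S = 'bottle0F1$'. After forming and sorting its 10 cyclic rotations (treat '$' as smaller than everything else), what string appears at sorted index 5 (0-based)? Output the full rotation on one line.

All 10 rotations (rotation i = S[i:]+S[:i]):
  rot[0] = bottle0F1$
  rot[1] = ottle0F1$b
  rot[2] = ttle0F1$bo
  rot[3] = tle0F1$bot
  rot[4] = le0F1$bott
  rot[5] = e0F1$bottl
  rot[6] = 0F1$bottle
  rot[7] = F1$bottle0
  rot[8] = 1$bottle0F
  rot[9] = $bottle0F1
Sorted (with $ < everything):
  sorted[0] = $bottle0F1
  sorted[1] = 0F1$bottle
  sorted[2] = 1$bottle0F
  sorted[3] = F1$bottle0
  sorted[4] = bottle0F1$
  sorted[5] = e0F1$bottl
  sorted[6] = le0F1$bott
  sorted[7] = ottle0F1$b
  sorted[8] = tle0F1$bot
  sorted[9] = ttle0F1$bo
sorted[5] = e0F1$bottl

Answer: e0F1$bottl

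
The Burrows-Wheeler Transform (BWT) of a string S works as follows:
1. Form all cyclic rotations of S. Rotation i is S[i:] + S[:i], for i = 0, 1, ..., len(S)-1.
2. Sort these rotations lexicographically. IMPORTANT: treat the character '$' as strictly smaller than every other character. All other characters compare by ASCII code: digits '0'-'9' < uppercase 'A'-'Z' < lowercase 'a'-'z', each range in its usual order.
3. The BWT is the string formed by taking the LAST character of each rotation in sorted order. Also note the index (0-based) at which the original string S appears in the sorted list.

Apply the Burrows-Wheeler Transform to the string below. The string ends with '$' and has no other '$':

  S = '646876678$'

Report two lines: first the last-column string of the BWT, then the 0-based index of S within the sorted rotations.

Answer: 86$7648676
2

Derivation:
All 10 rotations (rotation i = S[i:]+S[:i]):
  rot[0] = 646876678$
  rot[1] = 46876678$6
  rot[2] = 6876678$64
  rot[3] = 876678$646
  rot[4] = 76678$6468
  rot[5] = 6678$64687
  rot[6] = 678$646876
  rot[7] = 78$6468766
  rot[8] = 8$64687667
  rot[9] = $646876678
Sorted (with $ < everything):
  sorted[0] = $646876678  (last char: '8')
  sorted[1] = 46876678$6  (last char: '6')
  sorted[2] = 646876678$  (last char: '$')
  sorted[3] = 6678$64687  (last char: '7')
  sorted[4] = 678$646876  (last char: '6')
  sorted[5] = 6876678$64  (last char: '4')
  sorted[6] = 76678$6468  (last char: '8')
  sorted[7] = 78$6468766  (last char: '6')
  sorted[8] = 8$64687667  (last char: '7')
  sorted[9] = 876678$646  (last char: '6')
Last column: 86$7648676
Original string S is at sorted index 2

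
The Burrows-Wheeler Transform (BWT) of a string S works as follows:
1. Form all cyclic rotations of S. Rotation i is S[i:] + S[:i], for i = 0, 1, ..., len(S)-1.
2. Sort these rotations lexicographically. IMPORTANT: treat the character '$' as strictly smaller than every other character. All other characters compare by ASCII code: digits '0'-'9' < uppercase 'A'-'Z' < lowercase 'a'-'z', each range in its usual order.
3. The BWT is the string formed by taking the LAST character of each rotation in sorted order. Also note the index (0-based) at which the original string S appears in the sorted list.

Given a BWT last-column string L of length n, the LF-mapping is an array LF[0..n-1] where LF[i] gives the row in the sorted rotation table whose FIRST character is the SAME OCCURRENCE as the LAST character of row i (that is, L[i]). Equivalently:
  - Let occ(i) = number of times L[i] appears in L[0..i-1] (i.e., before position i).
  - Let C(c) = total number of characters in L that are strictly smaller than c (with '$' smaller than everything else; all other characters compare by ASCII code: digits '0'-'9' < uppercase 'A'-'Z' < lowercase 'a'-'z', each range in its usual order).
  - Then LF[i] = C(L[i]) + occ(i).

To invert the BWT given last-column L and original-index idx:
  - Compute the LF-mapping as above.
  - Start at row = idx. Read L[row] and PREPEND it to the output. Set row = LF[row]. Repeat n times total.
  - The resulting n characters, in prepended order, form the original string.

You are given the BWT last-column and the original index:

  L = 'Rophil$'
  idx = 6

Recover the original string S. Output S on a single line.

LF mapping: 1 5 6 2 3 4 0
Walk LF starting at row 6, prepending L[row]:
  step 1: row=6, L[6]='$', prepend. Next row=LF[6]=0
  step 2: row=0, L[0]='R', prepend. Next row=LF[0]=1
  step 3: row=1, L[1]='o', prepend. Next row=LF[1]=5
  step 4: row=5, L[5]='l', prepend. Next row=LF[5]=4
  step 5: row=4, L[4]='i', prepend. Next row=LF[4]=3
  step 6: row=3, L[3]='h', prepend. Next row=LF[3]=2
  step 7: row=2, L[2]='p', prepend. Next row=LF[2]=6
Reversed output: philoR$

Answer: philoR$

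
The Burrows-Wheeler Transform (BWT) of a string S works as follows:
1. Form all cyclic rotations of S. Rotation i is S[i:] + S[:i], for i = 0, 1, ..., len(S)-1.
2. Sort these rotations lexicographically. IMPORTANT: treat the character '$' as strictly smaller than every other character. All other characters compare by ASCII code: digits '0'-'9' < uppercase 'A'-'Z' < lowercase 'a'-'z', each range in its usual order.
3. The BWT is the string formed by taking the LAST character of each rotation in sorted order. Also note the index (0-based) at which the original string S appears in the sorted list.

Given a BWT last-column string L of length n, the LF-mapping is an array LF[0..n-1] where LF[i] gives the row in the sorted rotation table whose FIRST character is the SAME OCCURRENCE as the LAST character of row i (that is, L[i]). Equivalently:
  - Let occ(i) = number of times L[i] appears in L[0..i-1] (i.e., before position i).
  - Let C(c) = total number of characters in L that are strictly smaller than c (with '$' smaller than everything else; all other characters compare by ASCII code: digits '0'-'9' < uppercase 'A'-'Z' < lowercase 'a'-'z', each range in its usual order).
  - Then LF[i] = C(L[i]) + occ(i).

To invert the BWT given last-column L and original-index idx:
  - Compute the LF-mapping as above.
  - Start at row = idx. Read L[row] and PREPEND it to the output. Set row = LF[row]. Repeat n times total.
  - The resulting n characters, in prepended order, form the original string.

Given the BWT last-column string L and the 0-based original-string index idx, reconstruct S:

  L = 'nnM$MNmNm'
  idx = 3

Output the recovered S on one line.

LF mapping: 7 8 1 0 2 3 5 4 6
Walk LF starting at row 3, prepending L[row]:
  step 1: row=3, L[3]='$', prepend. Next row=LF[3]=0
  step 2: row=0, L[0]='n', prepend. Next row=LF[0]=7
  step 3: row=7, L[7]='N', prepend. Next row=LF[7]=4
  step 4: row=4, L[4]='M', prepend. Next row=LF[4]=2
  step 5: row=2, L[2]='M', prepend. Next row=LF[2]=1
  step 6: row=1, L[1]='n', prepend. Next row=LF[1]=8
  step 7: row=8, L[8]='m', prepend. Next row=LF[8]=6
  step 8: row=6, L[6]='m', prepend. Next row=LF[6]=5
  step 9: row=5, L[5]='N', prepend. Next row=LF[5]=3
Reversed output: NmmnMMNn$

Answer: NmmnMMNn$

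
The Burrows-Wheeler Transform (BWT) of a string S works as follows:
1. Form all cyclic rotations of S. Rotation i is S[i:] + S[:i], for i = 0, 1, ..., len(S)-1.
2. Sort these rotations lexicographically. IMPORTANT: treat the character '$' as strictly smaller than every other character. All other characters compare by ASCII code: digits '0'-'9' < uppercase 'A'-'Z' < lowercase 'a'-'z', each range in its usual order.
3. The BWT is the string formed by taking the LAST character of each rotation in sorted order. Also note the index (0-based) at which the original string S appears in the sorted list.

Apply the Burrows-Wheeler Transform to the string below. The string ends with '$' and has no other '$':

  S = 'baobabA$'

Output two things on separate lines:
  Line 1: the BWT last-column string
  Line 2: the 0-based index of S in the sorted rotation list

Answer: Abbbao$a
6

Derivation:
All 8 rotations (rotation i = S[i:]+S[:i]):
  rot[0] = baobabA$
  rot[1] = aobabA$b
  rot[2] = obabA$ba
  rot[3] = babA$bao
  rot[4] = abA$baob
  rot[5] = bA$baoba
  rot[6] = A$baobab
  rot[7] = $baobabA
Sorted (with $ < everything):
  sorted[0] = $baobabA  (last char: 'A')
  sorted[1] = A$baobab  (last char: 'b')
  sorted[2] = abA$baob  (last char: 'b')
  sorted[3] = aobabA$b  (last char: 'b')
  sorted[4] = bA$baoba  (last char: 'a')
  sorted[5] = babA$bao  (last char: 'o')
  sorted[6] = baobabA$  (last char: '$')
  sorted[7] = obabA$ba  (last char: 'a')
Last column: Abbbao$a
Original string S is at sorted index 6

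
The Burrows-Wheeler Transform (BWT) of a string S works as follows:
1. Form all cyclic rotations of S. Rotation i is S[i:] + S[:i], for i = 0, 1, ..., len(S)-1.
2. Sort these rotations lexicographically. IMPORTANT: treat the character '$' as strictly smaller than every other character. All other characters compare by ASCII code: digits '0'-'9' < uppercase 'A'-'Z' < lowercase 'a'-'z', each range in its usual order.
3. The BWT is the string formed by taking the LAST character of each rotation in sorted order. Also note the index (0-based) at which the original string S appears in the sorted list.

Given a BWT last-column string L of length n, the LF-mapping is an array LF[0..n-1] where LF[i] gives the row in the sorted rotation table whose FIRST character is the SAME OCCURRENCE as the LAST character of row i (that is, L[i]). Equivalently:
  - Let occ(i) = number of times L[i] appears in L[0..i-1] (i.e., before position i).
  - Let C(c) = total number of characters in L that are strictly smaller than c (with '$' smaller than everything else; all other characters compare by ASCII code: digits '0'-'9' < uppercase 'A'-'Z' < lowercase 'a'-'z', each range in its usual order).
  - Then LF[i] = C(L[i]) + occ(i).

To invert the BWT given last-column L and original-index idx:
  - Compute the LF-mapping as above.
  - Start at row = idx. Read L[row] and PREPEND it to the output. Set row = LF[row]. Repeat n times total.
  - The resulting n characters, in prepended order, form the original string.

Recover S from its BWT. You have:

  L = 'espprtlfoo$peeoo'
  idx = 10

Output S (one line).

LF mapping: 1 14 10 11 13 15 5 4 6 7 0 12 2 3 8 9
Walk LF starting at row 10, prepending L[row]:
  step 1: row=10, L[10]='$', prepend. Next row=LF[10]=0
  step 2: row=0, L[0]='e', prepend. Next row=LF[0]=1
  step 3: row=1, L[1]='s', prepend. Next row=LF[1]=14
  step 4: row=14, L[14]='o', prepend. Next row=LF[14]=8
  step 5: row=8, L[8]='o', prepend. Next row=LF[8]=6
  step 6: row=6, L[6]='l', prepend. Next row=LF[6]=5
  step 7: row=5, L[5]='t', prepend. Next row=LF[5]=15
  step 8: row=15, L[15]='o', prepend. Next row=LF[15]=9
  step 9: row=9, L[9]='o', prepend. Next row=LF[9]=7
  step 10: row=7, L[7]='f', prepend. Next row=LF[7]=4
  step 11: row=4, L[4]='r', prepend. Next row=LF[4]=13
  step 12: row=13, L[13]='e', prepend. Next row=LF[13]=3
  step 13: row=3, L[3]='p', prepend. Next row=LF[3]=11
  step 14: row=11, L[11]='p', prepend. Next row=LF[11]=12
  step 15: row=12, L[12]='e', prepend. Next row=LF[12]=2
  step 16: row=2, L[2]='p', prepend. Next row=LF[2]=10
Reversed output: pepperfootloose$

Answer: pepperfootloose$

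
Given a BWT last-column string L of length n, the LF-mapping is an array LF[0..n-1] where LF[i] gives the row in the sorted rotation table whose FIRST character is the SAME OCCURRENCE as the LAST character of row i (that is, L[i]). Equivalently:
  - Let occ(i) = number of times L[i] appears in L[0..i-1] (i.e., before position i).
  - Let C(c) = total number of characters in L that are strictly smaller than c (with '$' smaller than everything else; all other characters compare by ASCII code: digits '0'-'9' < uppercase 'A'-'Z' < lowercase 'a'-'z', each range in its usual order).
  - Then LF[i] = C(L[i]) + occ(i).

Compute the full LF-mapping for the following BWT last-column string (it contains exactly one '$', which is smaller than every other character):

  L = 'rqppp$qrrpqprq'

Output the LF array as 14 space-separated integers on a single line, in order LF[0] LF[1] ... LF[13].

Answer: 10 6 1 2 3 0 7 11 12 4 8 5 13 9

Derivation:
Char counts: '$':1, 'p':5, 'q':4, 'r':4
C (first-col start): C('$')=0, C('p')=1, C('q')=6, C('r')=10
L[0]='r': occ=0, LF[0]=C('r')+0=10+0=10
L[1]='q': occ=0, LF[1]=C('q')+0=6+0=6
L[2]='p': occ=0, LF[2]=C('p')+0=1+0=1
L[3]='p': occ=1, LF[3]=C('p')+1=1+1=2
L[4]='p': occ=2, LF[4]=C('p')+2=1+2=3
L[5]='$': occ=0, LF[5]=C('$')+0=0+0=0
L[6]='q': occ=1, LF[6]=C('q')+1=6+1=7
L[7]='r': occ=1, LF[7]=C('r')+1=10+1=11
L[8]='r': occ=2, LF[8]=C('r')+2=10+2=12
L[9]='p': occ=3, LF[9]=C('p')+3=1+3=4
L[10]='q': occ=2, LF[10]=C('q')+2=6+2=8
L[11]='p': occ=4, LF[11]=C('p')+4=1+4=5
L[12]='r': occ=3, LF[12]=C('r')+3=10+3=13
L[13]='q': occ=3, LF[13]=C('q')+3=6+3=9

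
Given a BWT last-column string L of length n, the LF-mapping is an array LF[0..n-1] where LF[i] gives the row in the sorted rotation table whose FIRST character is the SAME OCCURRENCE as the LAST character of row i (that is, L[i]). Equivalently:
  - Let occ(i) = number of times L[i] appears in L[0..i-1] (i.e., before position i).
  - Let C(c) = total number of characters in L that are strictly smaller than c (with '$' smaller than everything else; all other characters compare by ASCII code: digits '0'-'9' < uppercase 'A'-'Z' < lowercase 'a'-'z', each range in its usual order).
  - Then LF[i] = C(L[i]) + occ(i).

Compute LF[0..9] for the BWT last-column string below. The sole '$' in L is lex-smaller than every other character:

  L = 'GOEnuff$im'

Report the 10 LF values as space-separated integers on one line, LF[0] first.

Answer: 2 3 1 8 9 4 5 0 6 7

Derivation:
Char counts: '$':1, 'E':1, 'G':1, 'O':1, 'f':2, 'i':1, 'm':1, 'n':1, 'u':1
C (first-col start): C('$')=0, C('E')=1, C('G')=2, C('O')=3, C('f')=4, C('i')=6, C('m')=7, C('n')=8, C('u')=9
L[0]='G': occ=0, LF[0]=C('G')+0=2+0=2
L[1]='O': occ=0, LF[1]=C('O')+0=3+0=3
L[2]='E': occ=0, LF[2]=C('E')+0=1+0=1
L[3]='n': occ=0, LF[3]=C('n')+0=8+0=8
L[4]='u': occ=0, LF[4]=C('u')+0=9+0=9
L[5]='f': occ=0, LF[5]=C('f')+0=4+0=4
L[6]='f': occ=1, LF[6]=C('f')+1=4+1=5
L[7]='$': occ=0, LF[7]=C('$')+0=0+0=0
L[8]='i': occ=0, LF[8]=C('i')+0=6+0=6
L[9]='m': occ=0, LF[9]=C('m')+0=7+0=7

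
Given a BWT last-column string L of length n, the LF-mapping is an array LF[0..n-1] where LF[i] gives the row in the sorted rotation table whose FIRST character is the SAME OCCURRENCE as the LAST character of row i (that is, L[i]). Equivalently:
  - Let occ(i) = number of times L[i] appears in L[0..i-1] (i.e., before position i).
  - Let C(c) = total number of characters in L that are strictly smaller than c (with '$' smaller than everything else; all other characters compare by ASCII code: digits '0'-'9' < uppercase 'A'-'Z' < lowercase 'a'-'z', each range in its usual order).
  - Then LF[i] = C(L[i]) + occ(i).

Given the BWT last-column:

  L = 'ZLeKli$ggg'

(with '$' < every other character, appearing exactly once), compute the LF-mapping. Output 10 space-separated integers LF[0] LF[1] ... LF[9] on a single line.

Answer: 3 2 4 1 9 8 0 5 6 7

Derivation:
Char counts: '$':1, 'K':1, 'L':1, 'Z':1, 'e':1, 'g':3, 'i':1, 'l':1
C (first-col start): C('$')=0, C('K')=1, C('L')=2, C('Z')=3, C('e')=4, C('g')=5, C('i')=8, C('l')=9
L[0]='Z': occ=0, LF[0]=C('Z')+0=3+0=3
L[1]='L': occ=0, LF[1]=C('L')+0=2+0=2
L[2]='e': occ=0, LF[2]=C('e')+0=4+0=4
L[3]='K': occ=0, LF[3]=C('K')+0=1+0=1
L[4]='l': occ=0, LF[4]=C('l')+0=9+0=9
L[5]='i': occ=0, LF[5]=C('i')+0=8+0=8
L[6]='$': occ=0, LF[6]=C('$')+0=0+0=0
L[7]='g': occ=0, LF[7]=C('g')+0=5+0=5
L[8]='g': occ=1, LF[8]=C('g')+1=5+1=6
L[9]='g': occ=2, LF[9]=C('g')+2=5+2=7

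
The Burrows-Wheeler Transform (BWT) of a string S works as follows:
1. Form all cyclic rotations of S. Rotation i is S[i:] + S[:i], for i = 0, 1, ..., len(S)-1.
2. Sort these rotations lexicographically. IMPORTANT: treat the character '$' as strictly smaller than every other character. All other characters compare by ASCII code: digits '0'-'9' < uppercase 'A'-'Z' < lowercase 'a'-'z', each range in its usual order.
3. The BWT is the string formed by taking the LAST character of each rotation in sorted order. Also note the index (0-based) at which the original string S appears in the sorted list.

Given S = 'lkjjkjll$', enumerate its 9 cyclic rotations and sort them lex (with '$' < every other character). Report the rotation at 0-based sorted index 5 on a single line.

Answer: kjll$lkjj

Derivation:
All 9 rotations (rotation i = S[i:]+S[:i]):
  rot[0] = lkjjkjll$
  rot[1] = kjjkjll$l
  rot[2] = jjkjll$lk
  rot[3] = jkjll$lkj
  rot[4] = kjll$lkjj
  rot[5] = jll$lkjjk
  rot[6] = ll$lkjjkj
  rot[7] = l$lkjjkjl
  rot[8] = $lkjjkjll
Sorted (with $ < everything):
  sorted[0] = $lkjjkjll
  sorted[1] = jjkjll$lk
  sorted[2] = jkjll$lkj
  sorted[3] = jll$lkjjk
  sorted[4] = kjjkjll$l
  sorted[5] = kjll$lkjj
  sorted[6] = l$lkjjkjl
  sorted[7] = lkjjkjll$
  sorted[8] = ll$lkjjkj
sorted[5] = kjll$lkjj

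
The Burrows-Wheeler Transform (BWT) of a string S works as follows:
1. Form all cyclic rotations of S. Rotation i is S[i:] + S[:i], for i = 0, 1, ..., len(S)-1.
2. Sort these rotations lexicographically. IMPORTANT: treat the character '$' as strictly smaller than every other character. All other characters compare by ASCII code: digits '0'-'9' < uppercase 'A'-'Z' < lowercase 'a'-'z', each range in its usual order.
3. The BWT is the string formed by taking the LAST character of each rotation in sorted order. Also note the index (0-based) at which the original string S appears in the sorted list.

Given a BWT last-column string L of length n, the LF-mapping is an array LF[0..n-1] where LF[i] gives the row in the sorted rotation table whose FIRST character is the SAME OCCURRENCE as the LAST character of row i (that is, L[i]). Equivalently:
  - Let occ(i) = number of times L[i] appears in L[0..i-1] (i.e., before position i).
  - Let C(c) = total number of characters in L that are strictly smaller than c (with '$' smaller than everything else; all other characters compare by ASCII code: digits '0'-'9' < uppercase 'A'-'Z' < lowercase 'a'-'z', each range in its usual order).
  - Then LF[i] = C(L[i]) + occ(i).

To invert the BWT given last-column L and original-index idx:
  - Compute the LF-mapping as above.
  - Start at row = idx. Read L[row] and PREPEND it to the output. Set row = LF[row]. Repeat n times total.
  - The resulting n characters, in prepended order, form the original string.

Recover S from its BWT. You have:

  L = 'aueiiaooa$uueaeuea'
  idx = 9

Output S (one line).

Answer: euiaoeoeaauuiaeua$

Derivation:
LF mapping: 1 14 6 10 11 2 12 13 3 0 15 16 7 4 8 17 9 5
Walk LF starting at row 9, prepending L[row]:
  step 1: row=9, L[9]='$', prepend. Next row=LF[9]=0
  step 2: row=0, L[0]='a', prepend. Next row=LF[0]=1
  step 3: row=1, L[1]='u', prepend. Next row=LF[1]=14
  step 4: row=14, L[14]='e', prepend. Next row=LF[14]=8
  step 5: row=8, L[8]='a', prepend. Next row=LF[8]=3
  step 6: row=3, L[3]='i', prepend. Next row=LF[3]=10
  step 7: row=10, L[10]='u', prepend. Next row=LF[10]=15
  step 8: row=15, L[15]='u', prepend. Next row=LF[15]=17
  step 9: row=17, L[17]='a', prepend. Next row=LF[17]=5
  step 10: row=5, L[5]='a', prepend. Next row=LF[5]=2
  step 11: row=2, L[2]='e', prepend. Next row=LF[2]=6
  step 12: row=6, L[6]='o', prepend. Next row=LF[6]=12
  step 13: row=12, L[12]='e', prepend. Next row=LF[12]=7
  step 14: row=7, L[7]='o', prepend. Next row=LF[7]=13
  step 15: row=13, L[13]='a', prepend. Next row=LF[13]=4
  step 16: row=4, L[4]='i', prepend. Next row=LF[4]=11
  step 17: row=11, L[11]='u', prepend. Next row=LF[11]=16
  step 18: row=16, L[16]='e', prepend. Next row=LF[16]=9
Reversed output: euiaoeoeaauuiaeua$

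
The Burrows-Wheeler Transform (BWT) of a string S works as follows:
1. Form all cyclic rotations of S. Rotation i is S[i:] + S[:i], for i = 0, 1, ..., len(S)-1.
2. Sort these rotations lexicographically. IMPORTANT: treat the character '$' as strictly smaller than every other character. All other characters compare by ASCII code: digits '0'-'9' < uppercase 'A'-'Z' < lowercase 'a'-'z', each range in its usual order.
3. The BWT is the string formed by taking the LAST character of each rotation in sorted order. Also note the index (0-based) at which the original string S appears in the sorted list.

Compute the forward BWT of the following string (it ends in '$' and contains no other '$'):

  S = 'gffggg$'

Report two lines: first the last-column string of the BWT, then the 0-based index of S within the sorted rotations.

All 7 rotations (rotation i = S[i:]+S[:i]):
  rot[0] = gffggg$
  rot[1] = ffggg$g
  rot[2] = fggg$gf
  rot[3] = ggg$gff
  rot[4] = gg$gffg
  rot[5] = g$gffgg
  rot[6] = $gffggg
Sorted (with $ < everything):
  sorted[0] = $gffggg  (last char: 'g')
  sorted[1] = ffggg$g  (last char: 'g')
  sorted[2] = fggg$gf  (last char: 'f')
  sorted[3] = g$gffgg  (last char: 'g')
  sorted[4] = gffggg$  (last char: '$')
  sorted[5] = gg$gffg  (last char: 'g')
  sorted[6] = ggg$gff  (last char: 'f')
Last column: ggfg$gf
Original string S is at sorted index 4

Answer: ggfg$gf
4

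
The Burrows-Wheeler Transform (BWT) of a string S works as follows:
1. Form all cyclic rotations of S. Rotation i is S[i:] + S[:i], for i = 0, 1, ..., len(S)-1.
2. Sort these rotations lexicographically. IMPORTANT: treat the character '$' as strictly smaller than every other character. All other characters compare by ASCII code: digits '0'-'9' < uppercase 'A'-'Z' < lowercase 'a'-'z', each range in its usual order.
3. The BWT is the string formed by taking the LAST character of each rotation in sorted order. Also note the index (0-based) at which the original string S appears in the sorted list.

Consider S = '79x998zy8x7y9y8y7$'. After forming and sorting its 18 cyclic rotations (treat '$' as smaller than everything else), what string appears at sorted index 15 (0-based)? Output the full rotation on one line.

Answer: y8y7$79x998zy8x7y9

Derivation:
All 18 rotations (rotation i = S[i:]+S[:i]):
  rot[0] = 79x998zy8x7y9y8y7$
  rot[1] = 9x998zy8x7y9y8y7$7
  rot[2] = x998zy8x7y9y8y7$79
  rot[3] = 998zy8x7y9y8y7$79x
  rot[4] = 98zy8x7y9y8y7$79x9
  rot[5] = 8zy8x7y9y8y7$79x99
  rot[6] = zy8x7y9y8y7$79x998
  rot[7] = y8x7y9y8y7$79x998z
  rot[8] = 8x7y9y8y7$79x998zy
  rot[9] = x7y9y8y7$79x998zy8
  rot[10] = 7y9y8y7$79x998zy8x
  rot[11] = y9y8y7$79x998zy8x7
  rot[12] = 9y8y7$79x998zy8x7y
  rot[13] = y8y7$79x998zy8x7y9
  rot[14] = 8y7$79x998zy8x7y9y
  rot[15] = y7$79x998zy8x7y9y8
  rot[16] = 7$79x998zy8x7y9y8y
  rot[17] = $79x998zy8x7y9y8y7
Sorted (with $ < everything):
  sorted[0] = $79x998zy8x7y9y8y7
  sorted[1] = 7$79x998zy8x7y9y8y
  sorted[2] = 79x998zy8x7y9y8y7$
  sorted[3] = 7y9y8y7$79x998zy8x
  sorted[4] = 8x7y9y8y7$79x998zy
  sorted[5] = 8y7$79x998zy8x7y9y
  sorted[6] = 8zy8x7y9y8y7$79x99
  sorted[7] = 98zy8x7y9y8y7$79x9
  sorted[8] = 998zy8x7y9y8y7$79x
  sorted[9] = 9x998zy8x7y9y8y7$7
  sorted[10] = 9y8y7$79x998zy8x7y
  sorted[11] = x7y9y8y7$79x998zy8
  sorted[12] = x998zy8x7y9y8y7$79
  sorted[13] = y7$79x998zy8x7y9y8
  sorted[14] = y8x7y9y8y7$79x998z
  sorted[15] = y8y7$79x998zy8x7y9
  sorted[16] = y9y8y7$79x998zy8x7
  sorted[17] = zy8x7y9y8y7$79x998
sorted[15] = y8y7$79x998zy8x7y9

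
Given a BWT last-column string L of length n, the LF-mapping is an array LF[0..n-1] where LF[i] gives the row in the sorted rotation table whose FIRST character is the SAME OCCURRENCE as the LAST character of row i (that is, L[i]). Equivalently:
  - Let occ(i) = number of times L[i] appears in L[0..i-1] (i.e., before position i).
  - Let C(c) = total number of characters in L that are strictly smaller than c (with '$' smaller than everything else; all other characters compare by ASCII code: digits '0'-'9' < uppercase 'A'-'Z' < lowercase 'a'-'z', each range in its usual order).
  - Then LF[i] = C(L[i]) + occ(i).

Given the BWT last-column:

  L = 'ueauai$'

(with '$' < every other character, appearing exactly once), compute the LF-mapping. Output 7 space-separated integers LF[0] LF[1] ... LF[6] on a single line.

Char counts: '$':1, 'a':2, 'e':1, 'i':1, 'u':2
C (first-col start): C('$')=0, C('a')=1, C('e')=3, C('i')=4, C('u')=5
L[0]='u': occ=0, LF[0]=C('u')+0=5+0=5
L[1]='e': occ=0, LF[1]=C('e')+0=3+0=3
L[2]='a': occ=0, LF[2]=C('a')+0=1+0=1
L[3]='u': occ=1, LF[3]=C('u')+1=5+1=6
L[4]='a': occ=1, LF[4]=C('a')+1=1+1=2
L[5]='i': occ=0, LF[5]=C('i')+0=4+0=4
L[6]='$': occ=0, LF[6]=C('$')+0=0+0=0

Answer: 5 3 1 6 2 4 0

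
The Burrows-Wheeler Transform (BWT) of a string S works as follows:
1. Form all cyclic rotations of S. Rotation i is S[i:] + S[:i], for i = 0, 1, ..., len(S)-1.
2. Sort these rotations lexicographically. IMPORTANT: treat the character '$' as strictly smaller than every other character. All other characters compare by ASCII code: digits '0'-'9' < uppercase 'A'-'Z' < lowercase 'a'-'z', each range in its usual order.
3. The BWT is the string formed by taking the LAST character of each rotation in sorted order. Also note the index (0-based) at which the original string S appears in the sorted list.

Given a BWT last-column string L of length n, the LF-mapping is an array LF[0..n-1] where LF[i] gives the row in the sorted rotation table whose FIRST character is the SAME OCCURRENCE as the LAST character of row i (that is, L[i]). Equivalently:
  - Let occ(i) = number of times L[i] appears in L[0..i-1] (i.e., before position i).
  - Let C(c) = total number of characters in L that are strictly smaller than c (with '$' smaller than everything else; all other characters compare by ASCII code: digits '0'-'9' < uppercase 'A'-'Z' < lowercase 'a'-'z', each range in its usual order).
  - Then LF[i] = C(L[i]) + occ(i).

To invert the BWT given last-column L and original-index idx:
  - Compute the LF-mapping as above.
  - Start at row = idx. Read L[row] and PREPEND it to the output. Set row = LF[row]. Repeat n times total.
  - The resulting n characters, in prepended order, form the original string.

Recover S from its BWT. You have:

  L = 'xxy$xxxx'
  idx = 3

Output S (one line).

LF mapping: 1 2 7 0 3 4 5 6
Walk LF starting at row 3, prepending L[row]:
  step 1: row=3, L[3]='$', prepend. Next row=LF[3]=0
  step 2: row=0, L[0]='x', prepend. Next row=LF[0]=1
  step 3: row=1, L[1]='x', prepend. Next row=LF[1]=2
  step 4: row=2, L[2]='y', prepend. Next row=LF[2]=7
  step 5: row=7, L[7]='x', prepend. Next row=LF[7]=6
  step 6: row=6, L[6]='x', prepend. Next row=LF[6]=5
  step 7: row=5, L[5]='x', prepend. Next row=LF[5]=4
  step 8: row=4, L[4]='x', prepend. Next row=LF[4]=3
Reversed output: xxxxyxx$

Answer: xxxxyxx$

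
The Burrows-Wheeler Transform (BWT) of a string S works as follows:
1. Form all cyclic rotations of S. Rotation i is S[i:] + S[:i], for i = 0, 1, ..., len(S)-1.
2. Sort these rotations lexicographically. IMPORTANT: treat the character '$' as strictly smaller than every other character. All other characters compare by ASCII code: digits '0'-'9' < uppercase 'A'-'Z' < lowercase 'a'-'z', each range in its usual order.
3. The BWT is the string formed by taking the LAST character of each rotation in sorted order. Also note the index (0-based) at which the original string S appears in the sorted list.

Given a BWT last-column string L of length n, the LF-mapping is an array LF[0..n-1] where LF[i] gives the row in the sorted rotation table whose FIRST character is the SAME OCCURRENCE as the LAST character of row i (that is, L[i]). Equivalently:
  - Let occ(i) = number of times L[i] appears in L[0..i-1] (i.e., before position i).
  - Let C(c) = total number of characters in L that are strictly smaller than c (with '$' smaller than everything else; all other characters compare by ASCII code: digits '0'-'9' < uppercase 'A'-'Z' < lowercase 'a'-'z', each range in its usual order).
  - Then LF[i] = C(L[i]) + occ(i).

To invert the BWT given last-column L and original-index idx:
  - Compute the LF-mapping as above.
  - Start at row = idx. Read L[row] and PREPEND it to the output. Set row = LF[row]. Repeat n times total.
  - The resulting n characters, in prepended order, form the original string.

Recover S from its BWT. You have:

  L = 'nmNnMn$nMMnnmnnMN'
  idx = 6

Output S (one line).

LF mapping: 9 7 5 10 1 11 0 12 2 3 13 14 8 15 16 4 6
Walk LF starting at row 6, prepending L[row]:
  step 1: row=6, L[6]='$', prepend. Next row=LF[6]=0
  step 2: row=0, L[0]='n', prepend. Next row=LF[0]=9
  step 3: row=9, L[9]='M', prepend. Next row=LF[9]=3
  step 4: row=3, L[3]='n', prepend. Next row=LF[3]=10
  step 5: row=10, L[10]='n', prepend. Next row=LF[10]=13
  step 6: row=13, L[13]='n', prepend. Next row=LF[13]=15
  step 7: row=15, L[15]='M', prepend. Next row=LF[15]=4
  step 8: row=4, L[4]='M', prepend. Next row=LF[4]=1
  step 9: row=1, L[1]='m', prepend. Next row=LF[1]=7
  step 10: row=7, L[7]='n', prepend. Next row=LF[7]=12
  step 11: row=12, L[12]='m', prepend. Next row=LF[12]=8
  step 12: row=8, L[8]='M', prepend. Next row=LF[8]=2
  step 13: row=2, L[2]='N', prepend. Next row=LF[2]=5
  step 14: row=5, L[5]='n', prepend. Next row=LF[5]=11
  step 15: row=11, L[11]='n', prepend. Next row=LF[11]=14
  step 16: row=14, L[14]='n', prepend. Next row=LF[14]=16
  step 17: row=16, L[16]='N', prepend. Next row=LF[16]=6
Reversed output: NnnnNMmnmMMnnnMn$

Answer: NnnnNMmnmMMnnnMn$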